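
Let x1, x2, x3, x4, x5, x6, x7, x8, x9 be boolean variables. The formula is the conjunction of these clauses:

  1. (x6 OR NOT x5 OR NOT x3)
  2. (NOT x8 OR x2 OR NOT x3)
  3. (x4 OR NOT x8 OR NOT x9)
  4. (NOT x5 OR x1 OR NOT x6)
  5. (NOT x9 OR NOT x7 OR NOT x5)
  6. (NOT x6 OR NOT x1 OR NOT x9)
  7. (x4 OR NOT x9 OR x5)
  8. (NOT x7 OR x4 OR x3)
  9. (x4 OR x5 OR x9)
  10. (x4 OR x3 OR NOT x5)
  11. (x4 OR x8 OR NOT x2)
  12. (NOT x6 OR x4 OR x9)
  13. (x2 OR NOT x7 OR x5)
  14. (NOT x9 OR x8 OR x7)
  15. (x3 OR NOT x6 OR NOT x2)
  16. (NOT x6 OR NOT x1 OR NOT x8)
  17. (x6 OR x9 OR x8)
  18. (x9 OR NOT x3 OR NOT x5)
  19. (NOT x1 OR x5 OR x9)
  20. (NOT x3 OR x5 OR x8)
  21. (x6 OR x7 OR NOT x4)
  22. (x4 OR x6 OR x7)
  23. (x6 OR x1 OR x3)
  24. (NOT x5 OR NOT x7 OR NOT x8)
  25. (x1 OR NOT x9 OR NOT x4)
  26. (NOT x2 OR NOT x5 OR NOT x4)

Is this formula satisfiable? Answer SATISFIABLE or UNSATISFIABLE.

Branch on x1: take x1 = False.
Try x2 = False.
For the remaining variables, x3 = False, x4 = True, x5 = False, x6 = True, x7 = False, x8 = True, x9 = False works.
Every clause has at least one true literal under this assignment.
So x1=False, x2=False, x3=False, x4=True, x5=False, x6=True, x7=False, x8=True, x9=False is a satisfying assignment.

SATISFIABLE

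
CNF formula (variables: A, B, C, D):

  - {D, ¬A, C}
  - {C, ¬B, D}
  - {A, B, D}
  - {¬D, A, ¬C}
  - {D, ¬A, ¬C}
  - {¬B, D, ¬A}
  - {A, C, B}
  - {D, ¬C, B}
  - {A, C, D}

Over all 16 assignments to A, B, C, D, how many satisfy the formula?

6

The models are:
  A=F B=T C=F D=T
  A=F B=T C=T D=F
  A=T B=F C=F D=T
  A=T B=F C=T D=T
  A=T B=T C=F D=T
  A=T B=T C=T D=T
That's 6 in total.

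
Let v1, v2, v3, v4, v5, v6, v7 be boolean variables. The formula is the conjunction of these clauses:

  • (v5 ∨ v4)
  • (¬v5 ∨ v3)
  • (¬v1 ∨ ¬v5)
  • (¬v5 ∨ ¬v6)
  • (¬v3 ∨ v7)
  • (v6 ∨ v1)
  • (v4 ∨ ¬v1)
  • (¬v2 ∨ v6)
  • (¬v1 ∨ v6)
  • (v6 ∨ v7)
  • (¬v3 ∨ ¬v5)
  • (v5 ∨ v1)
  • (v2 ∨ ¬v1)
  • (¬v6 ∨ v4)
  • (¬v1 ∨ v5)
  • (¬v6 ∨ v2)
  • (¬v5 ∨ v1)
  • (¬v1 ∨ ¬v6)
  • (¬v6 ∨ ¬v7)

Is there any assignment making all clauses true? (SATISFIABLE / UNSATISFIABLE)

UNSATISFIABLE

v1 = True:
  propagation gives v5=False; an empty clause results — contradiction.
v1 = False:
  propagation gives v6=True, v5=False; an empty clause results — contradiction.
Every branch closes, so no satisfying assignment exists.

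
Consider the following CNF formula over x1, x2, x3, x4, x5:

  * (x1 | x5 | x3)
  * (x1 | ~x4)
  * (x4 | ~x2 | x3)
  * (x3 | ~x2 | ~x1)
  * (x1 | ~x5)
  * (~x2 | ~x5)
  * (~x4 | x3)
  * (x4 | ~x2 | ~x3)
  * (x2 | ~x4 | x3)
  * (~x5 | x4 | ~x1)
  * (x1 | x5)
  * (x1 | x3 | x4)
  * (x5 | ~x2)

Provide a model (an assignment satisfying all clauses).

x1 = 1, x2 = 0, x3 = 1, x4 = 1, x5 = 0

Check each clause:
  1. (x1 | x5 | x3) — x1 is true.
  2. (x1 | ~x4) — x1 is true.
  3. (~x2 | x3 | x4) — x3 is true.
  4. (x3 | ~x2 | ~x1) — x3 is true.
  5. (x1 | ~x5) — x1 is true.
  6. (~x2 | ~x5) — ~x5 is true.
  7. (x3 | ~x4) — x3 is true.
  8. (x4 | ~x3 | ~x2) — x4 is true.
  9. (x2 | ~x4 | x3) — x3 is true.
  10. (~x1 | ~x5 | x4) — ~x5 is true.
  11. (x5 | x1) — x1 is true.
  12. (x1 | x3 | x4) — x1 is true.
  13. (x5 | ~x2) — ~x2 is true.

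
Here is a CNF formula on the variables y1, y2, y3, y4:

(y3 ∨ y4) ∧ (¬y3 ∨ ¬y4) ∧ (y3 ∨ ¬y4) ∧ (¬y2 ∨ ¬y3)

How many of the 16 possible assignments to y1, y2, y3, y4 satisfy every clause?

Satisfying assignments:
  y1=F y2=F y3=T y4=F
  y1=T y2=F y3=T y4=F
That's 2 in total.

2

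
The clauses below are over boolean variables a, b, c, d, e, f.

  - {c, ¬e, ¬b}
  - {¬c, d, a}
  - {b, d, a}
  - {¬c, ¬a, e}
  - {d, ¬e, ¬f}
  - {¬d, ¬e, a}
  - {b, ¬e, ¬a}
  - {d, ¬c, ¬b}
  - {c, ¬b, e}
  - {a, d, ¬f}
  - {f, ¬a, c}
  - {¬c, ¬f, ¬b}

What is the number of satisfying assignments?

8

The models are:
  a=0 b=0 c=0 d=1 e=0 f=0
  a=0 b=0 c=0 d=1 e=0 f=1
  a=0 b=0 c=1 d=1 e=0 f=0
  a=0 b=0 c=1 d=1 e=0 f=1
  a=0 b=1 c=1 d=1 e=0 f=0
  a=1 b=0 c=0 d=0 e=0 f=1
  a=1 b=0 c=0 d=1 e=0 f=1
  a=1 b=1 c=1 d=1 e=1 f=0
That's 8 in total.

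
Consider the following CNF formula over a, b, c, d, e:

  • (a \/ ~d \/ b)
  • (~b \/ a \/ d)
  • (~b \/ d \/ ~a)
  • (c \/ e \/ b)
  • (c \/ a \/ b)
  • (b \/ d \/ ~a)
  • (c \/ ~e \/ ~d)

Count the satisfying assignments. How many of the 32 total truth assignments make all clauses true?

10

Split on b, then a.
  b=T, a=T: remaining (c,d,e) ∈ {(F,T,F); (T,T,F); (T,T,T)} — 3.
  b=T, a=F: remaining (c,d,e) ∈ {(F,T,F); (T,T,F); (T,T,T)} — 3.
  b=F, a=T: remaining (c,d,e) ∈ {(T,T,F); (T,T,T)} — 2.
  b=F, a=F: remaining (c,d,e) ∈ {(T,F,F); (T,F,T)} — 2.
Total: 3 + 3 + 2 + 2 = 10.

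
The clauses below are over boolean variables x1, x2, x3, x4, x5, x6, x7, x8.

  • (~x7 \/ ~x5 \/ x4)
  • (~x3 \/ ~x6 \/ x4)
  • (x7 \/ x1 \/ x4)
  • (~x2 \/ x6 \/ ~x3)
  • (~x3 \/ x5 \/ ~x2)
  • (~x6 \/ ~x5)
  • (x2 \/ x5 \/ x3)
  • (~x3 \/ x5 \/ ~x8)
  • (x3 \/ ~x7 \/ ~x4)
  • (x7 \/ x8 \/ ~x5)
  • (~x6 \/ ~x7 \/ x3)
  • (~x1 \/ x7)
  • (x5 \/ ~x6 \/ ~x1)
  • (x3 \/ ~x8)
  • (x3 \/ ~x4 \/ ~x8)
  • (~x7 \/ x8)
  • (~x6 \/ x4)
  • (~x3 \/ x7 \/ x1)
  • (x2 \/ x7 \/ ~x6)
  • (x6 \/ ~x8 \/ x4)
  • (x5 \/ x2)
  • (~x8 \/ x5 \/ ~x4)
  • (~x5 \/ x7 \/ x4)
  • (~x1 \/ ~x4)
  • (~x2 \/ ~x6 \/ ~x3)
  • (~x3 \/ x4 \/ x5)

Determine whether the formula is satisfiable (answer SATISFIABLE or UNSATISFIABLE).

Try x1 = False.
Set x2 = False and propagate.
  then x5 is forced to True.
  then x6 is forced to False.
Branch on x3: take x3 = True.
  then x7 is forced to True.
  then x4 is forced to True.
  then x8 is forced to True.
So x1 = False  x2 = False  x3 = True  x4 = True  x5 = True  x6 = False  x7 = True  x8 = True is a satisfying assignment.

SATISFIABLE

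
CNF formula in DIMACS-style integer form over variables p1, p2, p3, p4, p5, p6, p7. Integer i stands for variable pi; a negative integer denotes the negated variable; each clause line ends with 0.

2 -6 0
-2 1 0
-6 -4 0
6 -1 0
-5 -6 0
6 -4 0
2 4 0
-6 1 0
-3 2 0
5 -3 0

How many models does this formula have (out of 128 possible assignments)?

Satisfying assignments:
  p1=1 p2=1 p3=0 p4=0 p5=0 p6=1 p7=0
  p1=1 p2=1 p3=0 p4=0 p5=0 p6=1 p7=1
Count: 2.

2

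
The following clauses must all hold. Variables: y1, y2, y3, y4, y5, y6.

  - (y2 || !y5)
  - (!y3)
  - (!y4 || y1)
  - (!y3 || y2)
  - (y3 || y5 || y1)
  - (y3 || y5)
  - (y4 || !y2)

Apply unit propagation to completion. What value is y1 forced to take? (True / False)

True

(!y3) stands alone — y3 = False.
In (y3 || y5), y3 is now false; y5 must hold, so y5 = True.
In (!y5 || y2), !y5 is now false; y2 must hold, so y2 = True.
(y4 || !y2) with y2 = True leaves only y4, so y4 = True.
(y1 || !y4): since y4 = True, the clause reduces to (y1). y1 = True.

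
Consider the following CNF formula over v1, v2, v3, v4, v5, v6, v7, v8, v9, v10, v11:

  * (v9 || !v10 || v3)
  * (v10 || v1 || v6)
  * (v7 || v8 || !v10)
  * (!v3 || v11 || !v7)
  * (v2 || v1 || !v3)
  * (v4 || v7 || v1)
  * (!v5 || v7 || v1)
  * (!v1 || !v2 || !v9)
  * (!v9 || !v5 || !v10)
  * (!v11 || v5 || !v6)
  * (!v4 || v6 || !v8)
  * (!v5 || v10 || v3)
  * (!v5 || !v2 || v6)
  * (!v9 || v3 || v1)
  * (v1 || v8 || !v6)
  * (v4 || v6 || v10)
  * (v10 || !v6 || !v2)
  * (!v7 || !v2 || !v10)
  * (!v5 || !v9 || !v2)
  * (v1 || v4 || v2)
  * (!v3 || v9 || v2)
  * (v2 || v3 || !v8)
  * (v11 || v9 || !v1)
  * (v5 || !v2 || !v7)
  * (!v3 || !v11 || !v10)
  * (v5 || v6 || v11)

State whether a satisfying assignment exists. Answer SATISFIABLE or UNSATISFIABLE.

Set v1 = True and propagate.
The remaining clauses are satisfied by v2 = False, v3 = False, v4 = False, v5 = False, v6 = True, v7 = True, v8 = False, v9 = True, v10 = True, v11 = False.
Every clause has at least one true literal under this assignment.
So v1 = T  v2 = F  v3 = F  v4 = F  v5 = F  v6 = T  v7 = T  v8 = F  v9 = T  v10 = T  v11 = F is a satisfying assignment.

SATISFIABLE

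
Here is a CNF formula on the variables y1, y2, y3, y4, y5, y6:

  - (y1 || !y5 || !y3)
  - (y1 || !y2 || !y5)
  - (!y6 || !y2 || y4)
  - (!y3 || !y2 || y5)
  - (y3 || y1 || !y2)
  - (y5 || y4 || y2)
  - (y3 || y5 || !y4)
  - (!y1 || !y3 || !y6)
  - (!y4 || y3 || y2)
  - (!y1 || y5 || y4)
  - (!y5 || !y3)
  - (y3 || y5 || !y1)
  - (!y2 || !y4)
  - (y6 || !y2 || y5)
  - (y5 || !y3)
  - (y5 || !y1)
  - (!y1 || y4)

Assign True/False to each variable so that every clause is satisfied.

y1=F, y2=F, y3=F, y4=F, y5=T, y6=F

Try y1 = False.
Try y2 = False.
Branch on y3: take y3 = False.
  then y4 is forced to False.
  then y5 is forced to True.
y6 is now unconstrained; take y6 = False.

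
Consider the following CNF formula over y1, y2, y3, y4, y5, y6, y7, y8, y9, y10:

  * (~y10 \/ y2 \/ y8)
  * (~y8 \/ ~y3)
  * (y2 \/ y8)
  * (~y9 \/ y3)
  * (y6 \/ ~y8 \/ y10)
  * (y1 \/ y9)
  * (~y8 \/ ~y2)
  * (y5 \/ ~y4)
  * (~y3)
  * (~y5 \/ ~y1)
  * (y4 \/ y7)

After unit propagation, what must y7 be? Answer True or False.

Unit clause (~y3) sets y3 = False.
(~y9 \/ y3): since y3 = False, the clause reduces to (~y9). y9 = False.
(y9 \/ y1): since y9 = False, the clause reduces to (y1). y1 = True.
(~y1 \/ ~y5): since y1 = True, the clause reduces to (~y5). y5 = False.
In (y5 \/ ~y4), y5 is now false; ~y4 must hold, so y4 = False.
(y7 \/ y4): since y4 = False, the clause reduces to (y7). y7 = True.

True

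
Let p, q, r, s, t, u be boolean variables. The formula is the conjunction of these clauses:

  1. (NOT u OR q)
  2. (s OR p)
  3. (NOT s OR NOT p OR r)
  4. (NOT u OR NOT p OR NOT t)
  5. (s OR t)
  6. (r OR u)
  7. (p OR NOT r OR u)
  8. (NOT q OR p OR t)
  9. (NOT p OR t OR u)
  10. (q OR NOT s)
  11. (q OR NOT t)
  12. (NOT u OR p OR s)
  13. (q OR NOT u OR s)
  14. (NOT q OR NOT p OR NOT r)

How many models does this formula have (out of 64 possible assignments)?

2

The models are:
  p=0 q=1 r=0 s=1 t=1 u=1
  p=0 q=1 r=1 s=1 t=1 u=1
That's 2 in total.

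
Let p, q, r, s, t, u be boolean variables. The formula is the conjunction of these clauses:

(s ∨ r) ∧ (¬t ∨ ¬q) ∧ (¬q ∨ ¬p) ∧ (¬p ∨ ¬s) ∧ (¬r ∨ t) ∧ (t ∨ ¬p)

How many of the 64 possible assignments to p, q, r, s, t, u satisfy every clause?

Case analysis on p and t:
  p=1, t=1: remaining (q,r,s,u) ∈ {(0,1,0,0); (0,1,0,1)} — 2.
  p=1, t=0: a clause becomes empty — 0.
  p=0, t=1: u free; 3 ways for (q,r,s) × 2^1 = 6.
  p=0, t=0: remaining (q,r,s,u) ∈ {(0,0,1,0); (0,0,1,1); (1,0,1,0); (1,0,1,1)} — 4.
Total: 2 + 0 + 6 + 4 = 12.

12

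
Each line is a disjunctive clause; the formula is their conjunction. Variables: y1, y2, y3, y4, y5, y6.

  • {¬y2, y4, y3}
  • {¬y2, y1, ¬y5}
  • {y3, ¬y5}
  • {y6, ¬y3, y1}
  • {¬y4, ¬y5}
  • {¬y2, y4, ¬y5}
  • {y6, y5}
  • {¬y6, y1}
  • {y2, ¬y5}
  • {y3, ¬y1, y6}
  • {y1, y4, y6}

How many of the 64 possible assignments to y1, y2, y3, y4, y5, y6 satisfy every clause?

The models are:
  y1=T y2=F y3=F y4=F y5=F y6=T
  y1=T y2=F y3=F y4=T y5=F y6=T
  y1=T y2=F y3=T y4=F y5=F y6=T
  y1=T y2=F y3=T y4=T y5=F y6=T
  y1=T y2=T y3=F y4=T y5=F y6=T
  y1=T y2=T y3=T y4=F y5=F y6=T
  y1=T y2=T y3=T y4=T y5=F y6=T
That's 7 in total.

7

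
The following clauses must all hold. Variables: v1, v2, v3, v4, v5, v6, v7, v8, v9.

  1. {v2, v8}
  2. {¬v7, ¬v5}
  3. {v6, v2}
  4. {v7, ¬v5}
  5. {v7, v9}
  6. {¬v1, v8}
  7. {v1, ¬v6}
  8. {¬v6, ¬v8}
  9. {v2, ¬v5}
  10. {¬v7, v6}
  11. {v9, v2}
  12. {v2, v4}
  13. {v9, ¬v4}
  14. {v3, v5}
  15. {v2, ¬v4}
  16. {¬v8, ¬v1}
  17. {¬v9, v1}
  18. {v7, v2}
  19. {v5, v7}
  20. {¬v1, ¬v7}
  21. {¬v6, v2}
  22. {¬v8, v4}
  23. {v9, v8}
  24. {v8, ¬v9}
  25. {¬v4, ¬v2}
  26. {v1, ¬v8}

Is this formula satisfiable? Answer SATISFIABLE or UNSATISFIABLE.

UNSATISFIABLE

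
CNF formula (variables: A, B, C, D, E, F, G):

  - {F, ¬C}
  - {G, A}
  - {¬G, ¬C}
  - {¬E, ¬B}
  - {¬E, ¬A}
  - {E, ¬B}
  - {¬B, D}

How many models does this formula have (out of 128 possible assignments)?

Case analysis on B and E:
  B=1, E=1: a clause becomes empty — 0.
  B=1, E=0: a clause becomes empty — 0.
  B=0, E=1: remaining (A,C,D,F,G) ∈ {(0,0,0,0,1); (0,0,0,1,1); (0,0,1,0,1); (0,0,1,1,1)} — 4.
  B=0, E=0: D free; 7 ways for (A,C,F,G) × 2^1 = 14.
Total: 0 + 0 + 4 + 14 = 18.

18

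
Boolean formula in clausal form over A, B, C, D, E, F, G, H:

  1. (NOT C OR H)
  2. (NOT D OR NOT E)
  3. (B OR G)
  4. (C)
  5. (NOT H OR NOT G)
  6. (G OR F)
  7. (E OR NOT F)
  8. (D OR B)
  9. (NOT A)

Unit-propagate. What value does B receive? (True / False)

True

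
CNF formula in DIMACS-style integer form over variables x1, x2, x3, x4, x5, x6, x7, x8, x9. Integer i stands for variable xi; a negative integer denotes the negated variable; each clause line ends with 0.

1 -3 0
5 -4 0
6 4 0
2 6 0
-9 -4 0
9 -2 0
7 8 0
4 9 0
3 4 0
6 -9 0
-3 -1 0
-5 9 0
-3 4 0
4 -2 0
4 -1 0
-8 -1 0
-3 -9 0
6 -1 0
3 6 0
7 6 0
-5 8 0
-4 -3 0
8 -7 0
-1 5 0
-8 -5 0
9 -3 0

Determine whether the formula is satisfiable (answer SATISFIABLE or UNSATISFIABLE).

x4 = True:
  propagation gives x5=True, x9=False; an empty clause results — contradiction.
x4 = False:
  propagation gives x6=True, x9=True, x3=True; an empty clause results — contradiction.
Every branch closes, so no satisfying assignment exists.

UNSATISFIABLE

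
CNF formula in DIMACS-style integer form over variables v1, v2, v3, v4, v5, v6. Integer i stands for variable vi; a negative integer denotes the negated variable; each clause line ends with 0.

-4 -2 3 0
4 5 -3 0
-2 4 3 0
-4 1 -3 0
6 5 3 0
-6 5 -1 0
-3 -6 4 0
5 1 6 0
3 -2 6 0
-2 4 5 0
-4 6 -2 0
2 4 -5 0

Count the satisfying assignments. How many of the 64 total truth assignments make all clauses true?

12

Split on v4, then v3.
  v4=1, v3=1: remaining (v1,v2,v5,v6) ∈ {(1,0,0,0); (1,0,1,0); (1,0,1,1); (1,1,1,1)} — 4.
  v4=1, v3=0: 5 of the 16 assignments to (v1,v2,v5,v6) work.
  v4=0, v3=1: remaining (v1,v2,v5,v6) ∈ {(0,1,1,0); (1,1,1,0)} — 2.
  v4=0, v3=0: remaining (v1,v2,v5,v6) ∈ {(0,0,0,1)} — 1.
Total: 4 + 5 + 2 + 1 = 12.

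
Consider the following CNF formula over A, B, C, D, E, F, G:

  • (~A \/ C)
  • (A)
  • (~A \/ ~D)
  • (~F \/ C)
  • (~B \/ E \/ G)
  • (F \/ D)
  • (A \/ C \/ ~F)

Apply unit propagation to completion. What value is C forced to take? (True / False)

(A) is a unit clause: A = True.
From (~A \/ C) and A = True: C = True.

True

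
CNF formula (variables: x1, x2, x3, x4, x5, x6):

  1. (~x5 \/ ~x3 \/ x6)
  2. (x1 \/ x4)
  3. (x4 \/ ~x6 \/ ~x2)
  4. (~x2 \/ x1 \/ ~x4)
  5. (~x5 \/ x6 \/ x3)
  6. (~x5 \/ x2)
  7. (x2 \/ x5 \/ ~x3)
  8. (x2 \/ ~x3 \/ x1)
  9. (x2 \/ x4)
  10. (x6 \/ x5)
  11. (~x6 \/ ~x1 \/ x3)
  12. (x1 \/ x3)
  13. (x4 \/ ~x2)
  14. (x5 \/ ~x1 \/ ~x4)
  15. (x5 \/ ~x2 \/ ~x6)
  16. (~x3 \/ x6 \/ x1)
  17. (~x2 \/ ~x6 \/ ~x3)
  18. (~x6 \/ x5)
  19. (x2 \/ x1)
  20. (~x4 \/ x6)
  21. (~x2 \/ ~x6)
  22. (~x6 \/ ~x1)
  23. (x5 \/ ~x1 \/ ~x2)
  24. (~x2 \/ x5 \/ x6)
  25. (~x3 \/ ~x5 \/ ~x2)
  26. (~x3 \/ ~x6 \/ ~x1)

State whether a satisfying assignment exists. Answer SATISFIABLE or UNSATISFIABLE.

x2 = True:
  propagation gives x4=True, x1=True, x5=True, x6=True; an empty clause results — contradiction.
x2 = False:
  propagation gives x5=False, x3=False, x4=True, x6=True; an empty clause results — contradiction.
Every branch closes, so no satisfying assignment exists.

UNSATISFIABLE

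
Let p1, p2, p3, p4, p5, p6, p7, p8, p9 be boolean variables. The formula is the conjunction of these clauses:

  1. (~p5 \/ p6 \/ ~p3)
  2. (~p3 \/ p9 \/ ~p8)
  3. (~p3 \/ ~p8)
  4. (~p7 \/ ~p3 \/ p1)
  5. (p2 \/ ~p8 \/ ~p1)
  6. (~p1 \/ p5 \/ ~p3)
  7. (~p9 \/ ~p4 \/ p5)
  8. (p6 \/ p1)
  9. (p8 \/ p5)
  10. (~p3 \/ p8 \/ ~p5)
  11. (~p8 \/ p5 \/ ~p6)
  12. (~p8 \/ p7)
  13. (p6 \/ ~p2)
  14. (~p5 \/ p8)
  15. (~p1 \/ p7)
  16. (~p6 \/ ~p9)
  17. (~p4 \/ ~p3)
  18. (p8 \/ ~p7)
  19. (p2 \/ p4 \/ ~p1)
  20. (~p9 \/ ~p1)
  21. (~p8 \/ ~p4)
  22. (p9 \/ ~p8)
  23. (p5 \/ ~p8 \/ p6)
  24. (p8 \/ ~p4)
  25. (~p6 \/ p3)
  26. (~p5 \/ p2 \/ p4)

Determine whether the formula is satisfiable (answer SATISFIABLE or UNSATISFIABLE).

p8 = True:
  propagation gives p3=False, p7=True, p4=False, p9=True; an empty clause results — contradiction.
p8 = False:
  propagation gives p5=True; an empty clause results — contradiction.
Every branch closes, so no satisfying assignment exists.

UNSATISFIABLE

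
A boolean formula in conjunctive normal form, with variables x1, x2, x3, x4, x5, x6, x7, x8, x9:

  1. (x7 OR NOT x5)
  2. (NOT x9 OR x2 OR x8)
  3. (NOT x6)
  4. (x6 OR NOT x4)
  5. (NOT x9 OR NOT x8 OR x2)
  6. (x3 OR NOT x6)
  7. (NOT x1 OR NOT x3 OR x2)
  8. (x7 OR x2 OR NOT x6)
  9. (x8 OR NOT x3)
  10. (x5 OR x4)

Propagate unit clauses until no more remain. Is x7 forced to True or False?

True

Unit clause (NOT x6) sets x6 = False.
In (NOT x4 OR x6), x6 is now false; NOT x4 must hold, so x4 = False.
(x4 OR x5): since x4 = False, the clause reduces to (x5). x5 = True.
From (NOT x5 OR x7) and x5 = True: x7 = True.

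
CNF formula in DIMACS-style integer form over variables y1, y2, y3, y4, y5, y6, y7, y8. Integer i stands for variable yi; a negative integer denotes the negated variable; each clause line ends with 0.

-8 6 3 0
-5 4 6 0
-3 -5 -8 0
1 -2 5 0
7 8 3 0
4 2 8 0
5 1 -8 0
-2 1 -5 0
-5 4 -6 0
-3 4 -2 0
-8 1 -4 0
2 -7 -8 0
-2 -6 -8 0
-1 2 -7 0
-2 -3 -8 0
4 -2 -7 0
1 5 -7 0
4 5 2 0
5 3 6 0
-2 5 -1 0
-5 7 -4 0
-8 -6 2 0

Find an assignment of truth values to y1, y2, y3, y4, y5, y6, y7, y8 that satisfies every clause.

y1 = True, y2 = True, y3 = False, y4 = True, y5 = True, y6 = True, y7 = True, y8 = False

Check each clause:
  1. (¬y8 ∨ y3 ∨ y6) — ¬y8 is true.
  2. (y4 ∨ y6 ∨ ¬y5) — y4 is true.
  3. (¬y8 ∨ ¬y3 ∨ ¬y5) — ¬y8 is true.
  4. (y1 ∨ y5 ∨ ¬y2) — y1 is true.
  5. (y3 ∨ y7 ∨ y8) — y7 is true.
  6. (y2 ∨ y4 ∨ y8) — y2 is true.
  7. (y1 ∨ y5 ∨ ¬y8) — ¬y8 is true.
  8. (¬y5 ∨ ¬y2 ∨ y1) — y1 is true.
  9. (¬y6 ∨ y4 ∨ ¬y5) — y4 is true.
  10. (¬y3 ∨ y4 ∨ ¬y2) — y4 is true.
  11. (¬y8 ∨ ¬y4 ∨ y1) — ¬y8 is true.
  12. (¬y8 ∨ ¬y7 ∨ y2) — ¬y8 is true.
  13. (¬y8 ∨ ¬y6 ∨ ¬y2) — ¬y8 is true.
  14. (y2 ∨ ¬y1 ∨ ¬y7) — y2 is true.
  15. (¬y3 ∨ ¬y8 ∨ ¬y2) — ¬y8 is true.
  16. (¬y7 ∨ y4 ∨ ¬y2) — y4 is true.
  17. (¬y7 ∨ y5 ∨ y1) — y5 is true.
  18. (y5 ∨ y4 ∨ y2) — y2 is true.
  19. (y3 ∨ y6 ∨ y5) — y5 is true.
  20. (¬y2 ∨ y5 ∨ ¬y1) — y5 is true.
  21. (¬y5 ∨ y7 ∨ ¬y4) — y7 is true.
  22. (¬y8 ∨ y2 ∨ ¬y6) — ¬y8 is true.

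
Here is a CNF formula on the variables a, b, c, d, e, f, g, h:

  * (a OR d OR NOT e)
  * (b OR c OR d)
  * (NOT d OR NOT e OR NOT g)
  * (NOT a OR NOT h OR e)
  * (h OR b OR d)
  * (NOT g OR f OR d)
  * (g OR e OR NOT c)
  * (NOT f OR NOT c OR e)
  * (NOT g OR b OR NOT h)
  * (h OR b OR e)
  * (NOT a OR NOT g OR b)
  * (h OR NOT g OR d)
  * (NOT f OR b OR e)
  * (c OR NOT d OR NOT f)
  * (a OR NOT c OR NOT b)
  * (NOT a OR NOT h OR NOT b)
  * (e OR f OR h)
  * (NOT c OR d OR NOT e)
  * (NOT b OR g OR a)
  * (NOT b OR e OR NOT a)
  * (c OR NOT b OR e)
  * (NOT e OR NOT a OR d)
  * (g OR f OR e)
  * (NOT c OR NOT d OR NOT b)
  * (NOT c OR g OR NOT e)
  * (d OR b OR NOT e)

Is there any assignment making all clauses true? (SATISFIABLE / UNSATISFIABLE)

Set a = False and propagate.
For the remaining variables, b = False, c = False, d = True, e = True, f = False, g = False, h = True works.
So a=F, b=F, c=F, d=T, e=T, f=F, g=F, h=T is a satisfying assignment.

SATISFIABLE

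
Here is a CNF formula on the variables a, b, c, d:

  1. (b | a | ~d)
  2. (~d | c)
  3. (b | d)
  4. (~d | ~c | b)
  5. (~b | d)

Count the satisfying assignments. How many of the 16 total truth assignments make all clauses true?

Satisfying assignments:
  a=0 b=1 c=1 d=1
  a=1 b=1 c=1 d=1
That's 2 in total.

2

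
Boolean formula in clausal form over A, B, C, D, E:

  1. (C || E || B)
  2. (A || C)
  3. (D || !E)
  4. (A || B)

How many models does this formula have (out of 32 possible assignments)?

13

Split on A, then B.
  A=1, B=1: C free; 3 ways for (D,E) × 2^1 = 6.
  A=1, B=0: remaining (C,D,E) ∈ {(0,1,1); (1,0,0); (1,1,0); (1,1,1)} — 4.
  A=0, B=1: remaining (C,D,E) ∈ {(1,0,0); (1,1,0); (1,1,1)} — 3.
  A=0, B=0: a clause becomes empty — 0.
Total: 6 + 4 + 3 + 0 = 13.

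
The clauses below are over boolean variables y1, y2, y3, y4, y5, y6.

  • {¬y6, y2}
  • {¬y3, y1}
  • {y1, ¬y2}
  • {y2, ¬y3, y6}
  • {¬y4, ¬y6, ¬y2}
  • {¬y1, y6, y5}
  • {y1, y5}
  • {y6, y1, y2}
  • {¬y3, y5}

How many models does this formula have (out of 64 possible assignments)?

9

Split on y1, then y2.
  y1=1, y2=1: 7 of the 16 assignments to (y3,y4,y5,y6) work.
  y1=1, y2=0: remaining (y3,y4,y5,y6) ∈ {(0,0,1,0); (0,1,1,0)} — 2.
  y1=0, y2=1: a clause becomes empty — 0.
  y1=0, y2=0: a clause becomes empty — 0.
Total: 7 + 2 + 0 + 0 = 9.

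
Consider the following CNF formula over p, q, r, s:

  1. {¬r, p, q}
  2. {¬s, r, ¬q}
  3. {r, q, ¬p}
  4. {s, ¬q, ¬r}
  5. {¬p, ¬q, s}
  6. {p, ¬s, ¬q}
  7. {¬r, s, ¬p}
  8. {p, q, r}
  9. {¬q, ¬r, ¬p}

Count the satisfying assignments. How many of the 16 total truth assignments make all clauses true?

The models are:
  p=F q=T r=F s=F
  p=T q=F r=T s=T
Count: 2.

2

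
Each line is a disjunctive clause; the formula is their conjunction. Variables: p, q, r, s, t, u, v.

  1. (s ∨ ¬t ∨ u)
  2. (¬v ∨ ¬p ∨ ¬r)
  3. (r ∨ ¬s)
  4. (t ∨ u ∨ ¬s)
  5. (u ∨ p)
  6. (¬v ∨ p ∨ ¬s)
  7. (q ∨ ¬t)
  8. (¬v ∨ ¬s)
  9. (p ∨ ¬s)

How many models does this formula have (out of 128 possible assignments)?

Split on s, then p.
  s=1, p=1: remaining (q,r,t,u,v) ∈ {(0,1,0,1,0); (1,1,0,1,0); (1,1,1,0,0); (1,1,1,1,0)} — 4.
  s=1, p=0: a clause becomes empty — 0.
  s=0, p=1: 15 of the 32 assignments to (q,r,t,u,v) work.
  s=0, p=0: r, v free; 3 ways for (q,t,u) × 2^2 = 12.
Total: 4 + 0 + 15 + 12 = 31.

31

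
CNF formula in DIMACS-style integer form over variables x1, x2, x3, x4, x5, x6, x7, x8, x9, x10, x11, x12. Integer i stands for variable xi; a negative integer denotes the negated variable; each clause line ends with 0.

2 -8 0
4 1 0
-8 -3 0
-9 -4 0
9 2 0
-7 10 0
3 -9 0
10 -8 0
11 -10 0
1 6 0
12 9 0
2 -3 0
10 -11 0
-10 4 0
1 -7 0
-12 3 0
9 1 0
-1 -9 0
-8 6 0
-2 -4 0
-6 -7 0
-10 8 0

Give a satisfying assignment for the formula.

x1 = 1, x2 = 1, x3 = 1, x4 = 0, x5 = 0, x6 = 0, x7 = 0, x8 = 0, x9 = 0, x10 = 0, x11 = 0, x12 = 1

Check each clause:
  1. (x2 OR NOT x8) — NOT x8 is true.
  2. (x4 OR x1) — x1 is true.
  3. (NOT x3 OR NOT x8) — NOT x8 is true.
  4. (NOT x9 OR NOT x4) — NOT x4 is true.
  5. (x9 OR x2) — x2 is true.
  6. (x10 OR NOT x7) — NOT x7 is true.
  7. (NOT x9 OR x3) — x3 is true.
  8. (NOT x8 OR x10) — NOT x8 is true.
  9. (NOT x10 OR x11) — NOT x10 is true.
  10. (x1 OR x6) — x1 is true.
  11. (x12 OR x9) — x12 is true.
  12. (NOT x3 OR x2) — x2 is true.
  13. (x10 OR NOT x11) — NOT x11 is true.
  14. (NOT x10 OR x4) — NOT x10 is true.
  15. (x1 OR NOT x7) — NOT x7 is true.
  16. (x3 OR NOT x12) — x3 is true.
  17. (x1 OR x9) — x1 is true.
  18. (NOT x9 OR NOT x1) — NOT x9 is true.
  19. (NOT x8 OR x6) — NOT x8 is true.
  20. (NOT x4 OR NOT x2) — NOT x4 is true.
  21. (NOT x7 OR NOT x6) — NOT x7 is true.
  22. (NOT x10 OR x8) — NOT x10 is true.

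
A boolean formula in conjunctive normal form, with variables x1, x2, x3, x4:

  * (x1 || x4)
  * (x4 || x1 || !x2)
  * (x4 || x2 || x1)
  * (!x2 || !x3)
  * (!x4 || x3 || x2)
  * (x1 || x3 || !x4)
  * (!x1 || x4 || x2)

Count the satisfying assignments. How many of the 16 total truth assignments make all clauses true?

4

The models are:
  x1=0 x2=0 x3=1 x4=1
  x1=1 x2=0 x3=1 x4=1
  x1=1 x2=1 x3=0 x4=0
  x1=1 x2=1 x3=0 x4=1
That's 4 in total.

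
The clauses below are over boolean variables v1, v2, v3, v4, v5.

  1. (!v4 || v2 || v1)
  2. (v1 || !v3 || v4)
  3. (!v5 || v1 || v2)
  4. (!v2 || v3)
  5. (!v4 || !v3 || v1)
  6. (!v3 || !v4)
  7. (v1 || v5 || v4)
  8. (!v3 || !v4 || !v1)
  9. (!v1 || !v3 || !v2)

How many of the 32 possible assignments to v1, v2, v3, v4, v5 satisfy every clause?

6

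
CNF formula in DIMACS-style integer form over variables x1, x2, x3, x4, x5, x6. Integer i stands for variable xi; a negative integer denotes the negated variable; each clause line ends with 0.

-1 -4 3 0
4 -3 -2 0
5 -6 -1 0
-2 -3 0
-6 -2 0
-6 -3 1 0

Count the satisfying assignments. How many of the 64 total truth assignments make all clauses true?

Case analysis on x3 and x1:
  x3=T, x1=T: x4 free; 3 ways for (x2,x5,x6) × 2^1 = 6.
  x3=T, x1=F: remaining (x2,x4,x5,x6) ∈ {(F,F,F,F); (F,F,T,F); (F,T,F,F); (F,T,T,F)} — 4.
  x3=F, x1=T: 5 of the 16 assignments to (x2,x4,x5,x6) work.
  x3=F, x1=F: x4, x5 free; 3 ways for (x2,x6) × 2^2 = 12.
Total: 6 + 4 + 5 + 12 = 27.

27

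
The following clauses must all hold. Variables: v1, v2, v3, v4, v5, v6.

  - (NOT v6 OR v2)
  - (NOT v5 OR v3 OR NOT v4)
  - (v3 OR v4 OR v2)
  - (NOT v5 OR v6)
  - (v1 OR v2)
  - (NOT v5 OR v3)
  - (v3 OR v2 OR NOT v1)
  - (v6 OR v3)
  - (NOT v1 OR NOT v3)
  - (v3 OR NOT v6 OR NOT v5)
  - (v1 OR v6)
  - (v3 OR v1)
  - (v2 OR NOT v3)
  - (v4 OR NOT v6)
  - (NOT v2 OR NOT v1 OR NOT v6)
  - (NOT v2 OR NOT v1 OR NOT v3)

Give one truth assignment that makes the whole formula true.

Pure literal: v5 appears only negated; assign v5 = False.
Try v1 = False.
  then v2 is forced to True.
  then v6 is forced to True.
  then v3 is forced to True.
  then v4 is forced to True.
Check each clause:
  1. (NOT v6 OR v2) — v2 is true.
  2. (NOT v4 OR v3 OR NOT v5) — v3 is true.
  3. (v3 OR v2 OR v4) — v2 is true.
  4. (v6 OR NOT v5) — NOT v5 is true.
  5. (v2 OR v1) — v2 is true.
  6. (v3 OR NOT v5) — v3 is true.
  7. (v2 OR NOT v1 OR v3) — v2 is true.
  8. (v6 OR v3) — v3 is true.
  9. (NOT v1 OR NOT v3) — NOT v1 is true.
  10. (v3 OR NOT v5 OR NOT v6) — v3 is true.
  11. (v1 OR v6) — v6 is true.
  12. (v1 OR v3) — v3 is true.
  13. (v2 OR NOT v3) — v2 is true.
  14. (v4 OR NOT v6) — v4 is true.
  15. (NOT v2 OR NOT v6 OR NOT v1) — NOT v1 is true.
  16. (NOT v3 OR NOT v1 OR NOT v2) — NOT v1 is true.

v1 = F, v2 = T, v3 = T, v4 = T, v5 = F, v6 = T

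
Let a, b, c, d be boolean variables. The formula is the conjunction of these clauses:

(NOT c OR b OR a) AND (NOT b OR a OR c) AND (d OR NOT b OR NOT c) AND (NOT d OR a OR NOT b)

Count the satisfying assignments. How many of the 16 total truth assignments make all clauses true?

Split on b, then a.
  b=1, a=1: remaining (c,d) ∈ {(0,0); (0,1); (1,1)} — 3.
  b=1, a=0: a clause becomes empty — 0.
  b=0, a=1: remaining (c,d) ∈ {(0,0); (0,1); (1,0); (1,1)} — 4.
  b=0, a=0: remaining (c,d) ∈ {(0,0); (0,1)} — 2.
Total: 3 + 0 + 4 + 2 = 9.

9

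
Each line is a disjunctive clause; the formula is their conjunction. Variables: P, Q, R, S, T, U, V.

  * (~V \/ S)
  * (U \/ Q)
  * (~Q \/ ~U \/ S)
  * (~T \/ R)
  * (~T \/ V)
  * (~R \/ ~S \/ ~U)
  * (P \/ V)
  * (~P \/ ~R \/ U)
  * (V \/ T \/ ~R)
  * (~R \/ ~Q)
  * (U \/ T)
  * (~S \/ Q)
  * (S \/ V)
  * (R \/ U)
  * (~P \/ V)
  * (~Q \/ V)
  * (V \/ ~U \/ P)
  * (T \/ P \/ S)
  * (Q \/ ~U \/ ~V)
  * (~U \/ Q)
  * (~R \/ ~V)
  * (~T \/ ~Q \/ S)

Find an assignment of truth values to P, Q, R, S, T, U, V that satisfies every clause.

P = False  Q = True  R = False  S = True  T = False  U = True  V = True

Check each clause:
  1. (S \/ ~V) — S is true.
  2. (Q \/ U) — Q is true.
  3. (S \/ ~U \/ ~Q) — S is true.
  4. (~T \/ R) — ~T is true.
  5. (~T \/ V) — ~T is true.
  6. (~R \/ ~U \/ ~S) — ~R is true.
  7. (P \/ V) — V is true.
  8. (~P \/ ~R \/ U) — ~R is true.
  9. (T \/ ~R \/ V) — ~R is true.
  10. (~R \/ ~Q) — ~R is true.
  11. (U \/ T) — U is true.
  12. (Q \/ ~S) — Q is true.
  13. (S \/ V) — S is true.
  14. (U \/ R) — U is true.
  15. (V \/ ~P) — ~P is true.
  16. (~Q \/ V) — V is true.
  17. (V \/ ~U \/ P) — V is true.
  18. (T \/ P \/ S) — S is true.
  19. (~V \/ Q \/ ~U) — Q is true.
  20. (Q \/ ~U) — Q is true.
  21. (~V \/ ~R) — ~R is true.
  22. (~T \/ ~Q \/ S) — ~T is true.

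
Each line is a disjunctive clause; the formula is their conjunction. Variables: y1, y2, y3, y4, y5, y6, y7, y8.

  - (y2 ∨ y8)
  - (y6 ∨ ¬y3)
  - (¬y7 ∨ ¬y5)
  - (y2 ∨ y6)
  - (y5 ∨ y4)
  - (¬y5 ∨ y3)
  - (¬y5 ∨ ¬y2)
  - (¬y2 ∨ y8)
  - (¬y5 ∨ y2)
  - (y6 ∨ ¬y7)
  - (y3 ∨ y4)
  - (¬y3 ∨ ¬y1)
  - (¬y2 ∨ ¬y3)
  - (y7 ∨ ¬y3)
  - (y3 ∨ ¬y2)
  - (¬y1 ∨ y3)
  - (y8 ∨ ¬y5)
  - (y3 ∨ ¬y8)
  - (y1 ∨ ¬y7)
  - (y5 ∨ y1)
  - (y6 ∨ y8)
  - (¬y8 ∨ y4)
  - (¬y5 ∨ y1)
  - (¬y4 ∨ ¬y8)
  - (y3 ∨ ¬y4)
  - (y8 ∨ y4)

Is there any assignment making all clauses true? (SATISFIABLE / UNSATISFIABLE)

y3 = True:
  propagation gives y6=True, y1=False, y2=False, y8=True; an empty clause results — contradiction.
y3 = False:
  propagation gives y5=False, y4=True; an empty clause results — contradiction.
Every branch closes, so no satisfying assignment exists.

UNSATISFIABLE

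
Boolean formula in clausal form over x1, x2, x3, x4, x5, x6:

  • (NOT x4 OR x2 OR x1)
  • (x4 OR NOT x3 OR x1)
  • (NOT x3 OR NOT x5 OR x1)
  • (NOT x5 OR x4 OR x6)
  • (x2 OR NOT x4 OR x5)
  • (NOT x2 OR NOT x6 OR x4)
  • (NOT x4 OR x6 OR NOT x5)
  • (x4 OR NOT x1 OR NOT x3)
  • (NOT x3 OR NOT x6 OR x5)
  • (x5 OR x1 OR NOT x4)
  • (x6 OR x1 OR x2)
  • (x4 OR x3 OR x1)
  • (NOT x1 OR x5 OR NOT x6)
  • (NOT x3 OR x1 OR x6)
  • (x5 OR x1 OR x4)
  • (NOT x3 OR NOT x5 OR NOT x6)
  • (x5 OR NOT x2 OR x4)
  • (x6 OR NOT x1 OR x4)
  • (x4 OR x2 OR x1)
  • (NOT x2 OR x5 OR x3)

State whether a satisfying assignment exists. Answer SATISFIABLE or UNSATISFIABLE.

SATISFIABLE

Branch on x1: take x1 = True.
Set x2 = True and propagate.
For the remaining variables, x3 = False, x4 = True, x5 = True, x6 = True works.
Every clause has at least one true literal under this assignment.
So x1 = True  x2 = True  x3 = False  x4 = True  x5 = True  x6 = True is a satisfying assignment.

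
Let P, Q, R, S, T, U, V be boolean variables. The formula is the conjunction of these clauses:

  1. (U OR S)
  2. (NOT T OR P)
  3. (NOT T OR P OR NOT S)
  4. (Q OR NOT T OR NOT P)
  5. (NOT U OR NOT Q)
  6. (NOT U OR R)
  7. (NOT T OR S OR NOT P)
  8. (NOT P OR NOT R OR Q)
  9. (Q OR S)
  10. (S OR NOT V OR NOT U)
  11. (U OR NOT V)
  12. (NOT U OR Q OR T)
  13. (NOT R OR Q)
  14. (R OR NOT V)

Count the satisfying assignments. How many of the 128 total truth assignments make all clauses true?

Split on Q, then U.
  Q=T, U=T: a clause becomes empty — 0.
  Q=T, U=F: R free; 3 ways for (P,S,T,V) × 2^1 = 6.
  Q=F, U=T: a clause becomes empty — 0.
  Q=F, U=F: remaining (P,R,S,T,V) ∈ {(F,F,T,F,F); (T,F,T,F,F)} — 2.
Total: 0 + 6 + 0 + 2 = 8.

8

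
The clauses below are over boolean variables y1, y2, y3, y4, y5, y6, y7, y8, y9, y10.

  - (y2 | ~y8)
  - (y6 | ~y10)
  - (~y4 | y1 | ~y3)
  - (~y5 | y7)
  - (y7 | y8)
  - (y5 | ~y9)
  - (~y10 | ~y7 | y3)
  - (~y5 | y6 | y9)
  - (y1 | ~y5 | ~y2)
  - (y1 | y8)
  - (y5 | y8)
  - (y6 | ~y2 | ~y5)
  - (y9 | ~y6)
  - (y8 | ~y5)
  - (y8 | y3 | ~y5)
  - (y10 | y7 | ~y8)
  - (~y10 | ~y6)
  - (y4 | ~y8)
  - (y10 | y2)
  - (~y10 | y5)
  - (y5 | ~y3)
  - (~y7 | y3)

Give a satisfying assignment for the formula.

y1=True, y2=True, y3=True, y4=True, y5=True, y6=True, y7=True, y8=True, y9=True, y10=False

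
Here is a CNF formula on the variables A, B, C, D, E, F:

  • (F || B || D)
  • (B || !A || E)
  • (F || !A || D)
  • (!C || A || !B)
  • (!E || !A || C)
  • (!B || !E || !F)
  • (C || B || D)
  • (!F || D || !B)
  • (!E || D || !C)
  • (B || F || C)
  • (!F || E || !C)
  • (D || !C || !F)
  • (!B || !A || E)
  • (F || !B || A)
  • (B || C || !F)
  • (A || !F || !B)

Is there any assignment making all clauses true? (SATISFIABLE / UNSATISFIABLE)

SATISFIABLE

D occurs only positively in the remaining clauses — set D = True.
Set A = True and propagate.
For the remaining variables, B = False, C = True, E = True, F = False works.
So A = True, B = False, C = True, D = True, E = True, F = False is a satisfying assignment.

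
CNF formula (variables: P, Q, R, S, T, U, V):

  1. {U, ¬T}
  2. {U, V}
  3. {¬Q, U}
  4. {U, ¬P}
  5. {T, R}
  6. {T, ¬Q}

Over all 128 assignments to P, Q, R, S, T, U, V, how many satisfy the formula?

42

Split on U, then T.
  U=1, T=1: P, Q, R, S, V free → 2^5 = 32.
  U=1, T=0: forces Q=0; R=1; P, S, V free → 2^3 = 8.
  U=0, T=1: a clause becomes empty — 0.
  U=0, T=0: remaining (P,Q,R,S,V) ∈ {(0,0,1,0,1); (0,0,1,1,1)} — 2.
Total: 32 + 8 + 0 + 2 = 42.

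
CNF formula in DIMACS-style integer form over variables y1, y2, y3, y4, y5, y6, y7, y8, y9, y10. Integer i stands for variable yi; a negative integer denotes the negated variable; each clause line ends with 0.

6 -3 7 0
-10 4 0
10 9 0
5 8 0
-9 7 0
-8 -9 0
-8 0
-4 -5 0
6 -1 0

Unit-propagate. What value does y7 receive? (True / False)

True

Unit clause (!y8) sets y8 = False.
In (y8 || y5), y8 is now false; y5 must hold, so y5 = True.
From (!y5 || !y4) and y5 = True: y4 = False.
(!y10 || y4) with y4 = False leaves only !y10, so y10 = False.
(y10 || y9): since y10 = False, the clause reduces to (y9). y9 = True.
(!y9 || y7) with y9 = True leaves only y7, so y7 = True.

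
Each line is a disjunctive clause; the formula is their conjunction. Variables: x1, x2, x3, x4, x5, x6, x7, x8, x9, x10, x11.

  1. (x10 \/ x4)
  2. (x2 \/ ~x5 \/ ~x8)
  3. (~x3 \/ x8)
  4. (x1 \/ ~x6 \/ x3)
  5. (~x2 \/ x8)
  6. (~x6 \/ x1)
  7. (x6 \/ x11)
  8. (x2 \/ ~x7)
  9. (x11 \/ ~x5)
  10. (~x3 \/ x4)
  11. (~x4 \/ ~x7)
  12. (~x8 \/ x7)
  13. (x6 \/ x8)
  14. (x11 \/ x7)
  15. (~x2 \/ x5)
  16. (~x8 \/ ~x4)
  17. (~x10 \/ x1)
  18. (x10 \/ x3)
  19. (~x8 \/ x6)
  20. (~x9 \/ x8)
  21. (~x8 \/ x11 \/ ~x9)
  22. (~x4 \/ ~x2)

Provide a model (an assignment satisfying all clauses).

x1=True, x2=False, x3=False, x4=False, x5=False, x6=True, x7=False, x8=False, x9=False, x10=True, x11=True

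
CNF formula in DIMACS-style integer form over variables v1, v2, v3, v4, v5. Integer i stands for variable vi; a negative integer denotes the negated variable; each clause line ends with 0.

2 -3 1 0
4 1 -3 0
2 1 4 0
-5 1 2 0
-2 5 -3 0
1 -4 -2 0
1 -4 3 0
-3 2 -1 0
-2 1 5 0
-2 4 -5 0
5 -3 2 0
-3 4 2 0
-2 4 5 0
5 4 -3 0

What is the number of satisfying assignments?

7

Case analysis on v2 and v1:
  v2=1, v1=1: remaining (v3,v4,v5) ∈ {(0,1,0); (0,1,1); (1,1,1)} — 3.
  v2=1, v1=0: a clause becomes empty — 0.
  v2=0, v1=1: remaining (v3,v4,v5) ∈ {(0,0,0); (0,0,1); (0,1,0); (0,1,1)} — 4.
  v2=0, v1=0: a clause becomes empty — 0.
Total: 3 + 0 + 4 + 0 = 7.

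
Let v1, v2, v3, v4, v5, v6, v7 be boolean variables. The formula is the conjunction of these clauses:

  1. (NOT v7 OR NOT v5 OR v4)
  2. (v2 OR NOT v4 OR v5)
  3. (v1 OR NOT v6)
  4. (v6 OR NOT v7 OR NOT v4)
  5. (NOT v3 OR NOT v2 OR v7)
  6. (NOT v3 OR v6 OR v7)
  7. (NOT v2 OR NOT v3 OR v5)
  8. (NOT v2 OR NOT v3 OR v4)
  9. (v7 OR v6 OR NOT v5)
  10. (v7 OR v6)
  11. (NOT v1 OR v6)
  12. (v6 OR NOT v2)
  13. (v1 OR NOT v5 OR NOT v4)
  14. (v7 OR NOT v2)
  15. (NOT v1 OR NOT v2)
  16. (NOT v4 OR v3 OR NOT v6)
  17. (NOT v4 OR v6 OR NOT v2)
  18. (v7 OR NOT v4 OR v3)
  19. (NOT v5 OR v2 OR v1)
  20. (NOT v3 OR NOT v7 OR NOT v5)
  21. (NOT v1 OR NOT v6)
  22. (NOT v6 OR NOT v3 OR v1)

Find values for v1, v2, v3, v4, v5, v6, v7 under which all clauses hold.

v1=False, v2=False, v3=False, v4=False, v5=False, v6=False, v7=True

Branch on v1: take v1 = False.
  then v6 is forced to False.
  then v7 is forced to True.
  then v4 is forced to False.
  then v5 is forced to False.
  then v2 is forced to False.
v3 is now unconstrained; take v3 = False.
Check each clause:
  1. (NOT v7 OR v4 OR NOT v5) — NOT v5 is true.
  2. (NOT v4 OR v2 OR v5) — NOT v4 is true.
  3. (NOT v6 OR v1) — NOT v6 is true.
  4. (v6 OR NOT v4 OR NOT v7) — NOT v4 is true.
  5. (v7 OR NOT v3 OR NOT v2) — NOT v3 is true.
  6. (v6 OR NOT v3 OR v7) — NOT v3 is true.
  7. (v5 OR NOT v3 OR NOT v2) — NOT v3 is true.
  8. (NOT v3 OR v4 OR NOT v2) — NOT v3 is true.
  9. (v6 OR NOT v5 OR v7) — NOT v5 is true.
  10. (v6 OR v7) — v7 is true.
  11. (v6 OR NOT v1) — NOT v1 is true.
  12. (v6 OR NOT v2) — NOT v2 is true.
  13. (v1 OR NOT v5 OR NOT v4) — NOT v5 is true.
  14. (NOT v2 OR v7) — NOT v2 is true.
  15. (NOT v2 OR NOT v1) — NOT v1 is true.
  16. (NOT v6 OR NOT v4 OR v3) — NOT v6 is true.
  17. (v6 OR NOT v4 OR NOT v2) — NOT v4 is true.
  18. (v7 OR v3 OR NOT v4) — NOT v4 is true.
  19. (v2 OR NOT v5 OR v1) — NOT v5 is true.
  20. (NOT v7 OR NOT v5 OR NOT v3) — NOT v5 is true.
  21. (NOT v6 OR NOT v1) — NOT v6 is true.
  22. (NOT v6 OR NOT v3 OR v1) — NOT v6 is true.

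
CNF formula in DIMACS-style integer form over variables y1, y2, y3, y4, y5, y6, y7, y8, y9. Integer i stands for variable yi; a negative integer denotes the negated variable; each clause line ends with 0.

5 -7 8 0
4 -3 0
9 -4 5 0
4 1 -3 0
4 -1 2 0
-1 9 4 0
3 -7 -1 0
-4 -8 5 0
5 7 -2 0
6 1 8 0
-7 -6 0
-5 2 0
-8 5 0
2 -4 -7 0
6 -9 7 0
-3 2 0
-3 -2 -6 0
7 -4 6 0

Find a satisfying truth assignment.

y1 = T, y2 = T, y3 = F, y4 = T, y5 = T, y6 = T, y7 = F, y8 = T, y9 = F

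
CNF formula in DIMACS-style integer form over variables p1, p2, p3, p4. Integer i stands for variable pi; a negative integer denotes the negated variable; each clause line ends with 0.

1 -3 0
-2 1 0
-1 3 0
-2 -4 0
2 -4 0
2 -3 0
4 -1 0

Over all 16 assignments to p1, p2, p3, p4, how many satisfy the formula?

1

Satisfying assignments:
  p1=0 p2=0 p3=0 p4=0
That's 1 in total.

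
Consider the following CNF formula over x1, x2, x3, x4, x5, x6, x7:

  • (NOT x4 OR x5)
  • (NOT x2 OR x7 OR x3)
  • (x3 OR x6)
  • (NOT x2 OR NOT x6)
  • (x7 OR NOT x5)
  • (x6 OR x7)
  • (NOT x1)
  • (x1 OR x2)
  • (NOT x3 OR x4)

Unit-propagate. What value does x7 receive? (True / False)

True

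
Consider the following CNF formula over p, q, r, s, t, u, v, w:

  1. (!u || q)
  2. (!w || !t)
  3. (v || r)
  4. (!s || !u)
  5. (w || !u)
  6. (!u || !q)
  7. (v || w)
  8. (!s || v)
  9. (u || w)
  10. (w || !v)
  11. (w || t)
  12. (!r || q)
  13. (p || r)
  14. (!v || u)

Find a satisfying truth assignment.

p = False, q = True, r = True, s = False, t = False, u = False, v = False, w = True

Check each clause:
  1. (q || !u) — !u is true.
  2. (!w || !t) — !t is true.
  3. (r || v) — r is true.
  4. (!u || !s) — !u is true.
  5. (w || !u) — w is true.
  6. (!q || !u) — !u is true.
  7. (v || w) — w is true.
  8. (v || !s) — !s is true.
  9. (w || u) — w is true.
  10. (w || !v) — w is true.
  11. (t || w) — w is true.
  12. (!r || q) — q is true.
  13. (r || p) — r is true.
  14. (u || !v) — !v is true.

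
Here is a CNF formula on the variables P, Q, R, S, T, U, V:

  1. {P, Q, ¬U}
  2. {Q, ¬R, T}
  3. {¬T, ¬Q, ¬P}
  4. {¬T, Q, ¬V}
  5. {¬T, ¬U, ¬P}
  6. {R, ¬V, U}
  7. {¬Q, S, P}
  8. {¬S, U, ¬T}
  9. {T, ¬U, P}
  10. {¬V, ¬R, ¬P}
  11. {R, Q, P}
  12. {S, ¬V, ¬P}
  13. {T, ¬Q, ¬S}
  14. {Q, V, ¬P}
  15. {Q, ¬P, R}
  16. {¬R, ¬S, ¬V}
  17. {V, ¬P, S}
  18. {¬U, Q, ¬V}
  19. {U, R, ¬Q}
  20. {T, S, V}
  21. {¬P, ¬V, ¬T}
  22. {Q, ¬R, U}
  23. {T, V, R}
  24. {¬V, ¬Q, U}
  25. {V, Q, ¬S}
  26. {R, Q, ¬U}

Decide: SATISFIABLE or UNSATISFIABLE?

SATISFIABLE

Branch on P: take P = False.
The remaining clauses are satisfied by Q = True, R = True, S = True, T = True, U = True, V = False.
So P = False, Q = True, R = True, S = True, T = True, U = True, V = False is a satisfying assignment.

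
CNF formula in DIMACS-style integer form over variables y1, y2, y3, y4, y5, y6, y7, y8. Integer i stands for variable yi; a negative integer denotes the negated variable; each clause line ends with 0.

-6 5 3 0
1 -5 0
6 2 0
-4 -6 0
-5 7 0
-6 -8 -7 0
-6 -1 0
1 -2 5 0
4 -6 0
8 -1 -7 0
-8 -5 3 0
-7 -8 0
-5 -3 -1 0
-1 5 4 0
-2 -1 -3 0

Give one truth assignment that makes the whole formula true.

Branch on y1: take y1 = True.
  then y6 is forced to False.
  then y2 is forced to True.
  then y3 is forced to False.
Branch on y4: take y4 = True.
Set y5 = False and propagate.
For the remaining variables, y7 = False, y8 = True works.

y1=1, y2=1, y3=0, y4=1, y5=0, y6=0, y7=0, y8=1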